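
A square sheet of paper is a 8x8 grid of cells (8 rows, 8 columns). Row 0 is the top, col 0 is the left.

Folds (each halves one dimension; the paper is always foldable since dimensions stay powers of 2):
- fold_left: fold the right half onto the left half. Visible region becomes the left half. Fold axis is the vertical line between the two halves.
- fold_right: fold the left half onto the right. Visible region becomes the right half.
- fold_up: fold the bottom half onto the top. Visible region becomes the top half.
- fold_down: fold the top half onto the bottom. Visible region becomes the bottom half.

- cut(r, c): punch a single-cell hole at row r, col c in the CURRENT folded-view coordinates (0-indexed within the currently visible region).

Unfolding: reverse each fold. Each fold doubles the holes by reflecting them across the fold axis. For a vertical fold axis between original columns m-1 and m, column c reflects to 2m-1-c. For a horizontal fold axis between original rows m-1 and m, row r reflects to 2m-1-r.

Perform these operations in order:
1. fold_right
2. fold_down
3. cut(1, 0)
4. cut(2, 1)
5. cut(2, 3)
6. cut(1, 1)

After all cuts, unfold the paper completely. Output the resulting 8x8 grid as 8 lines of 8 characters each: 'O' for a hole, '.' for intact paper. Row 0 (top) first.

Op 1 fold_right: fold axis v@4; visible region now rows[0,8) x cols[4,8) = 8x4
Op 2 fold_down: fold axis h@4; visible region now rows[4,8) x cols[4,8) = 4x4
Op 3 cut(1, 0): punch at orig (5,4); cuts so far [(5, 4)]; region rows[4,8) x cols[4,8) = 4x4
Op 4 cut(2, 1): punch at orig (6,5); cuts so far [(5, 4), (6, 5)]; region rows[4,8) x cols[4,8) = 4x4
Op 5 cut(2, 3): punch at orig (6,7); cuts so far [(5, 4), (6, 5), (6, 7)]; region rows[4,8) x cols[4,8) = 4x4
Op 6 cut(1, 1): punch at orig (5,5); cuts so far [(5, 4), (5, 5), (6, 5), (6, 7)]; region rows[4,8) x cols[4,8) = 4x4
Unfold 1 (reflect across h@4): 8 holes -> [(1, 5), (1, 7), (2, 4), (2, 5), (5, 4), (5, 5), (6, 5), (6, 7)]
Unfold 2 (reflect across v@4): 16 holes -> [(1, 0), (1, 2), (1, 5), (1, 7), (2, 2), (2, 3), (2, 4), (2, 5), (5, 2), (5, 3), (5, 4), (5, 5), (6, 0), (6, 2), (6, 5), (6, 7)]

Answer: ........
O.O..O.O
..OOOO..
........
........
..OOOO..
O.O..O.O
........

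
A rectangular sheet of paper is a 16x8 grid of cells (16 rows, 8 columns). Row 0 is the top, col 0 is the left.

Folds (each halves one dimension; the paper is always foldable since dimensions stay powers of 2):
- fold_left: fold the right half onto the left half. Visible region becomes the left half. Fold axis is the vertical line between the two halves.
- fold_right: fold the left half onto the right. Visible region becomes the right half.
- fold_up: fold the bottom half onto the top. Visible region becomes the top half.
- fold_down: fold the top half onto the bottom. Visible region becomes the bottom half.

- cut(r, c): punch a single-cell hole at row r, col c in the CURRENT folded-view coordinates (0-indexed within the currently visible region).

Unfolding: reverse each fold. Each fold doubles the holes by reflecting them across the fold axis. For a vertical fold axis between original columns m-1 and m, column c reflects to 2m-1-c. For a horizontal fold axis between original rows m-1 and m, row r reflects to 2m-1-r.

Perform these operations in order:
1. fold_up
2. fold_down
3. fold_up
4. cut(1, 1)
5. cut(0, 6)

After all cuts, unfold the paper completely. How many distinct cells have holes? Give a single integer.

Answer: 16

Derivation:
Op 1 fold_up: fold axis h@8; visible region now rows[0,8) x cols[0,8) = 8x8
Op 2 fold_down: fold axis h@4; visible region now rows[4,8) x cols[0,8) = 4x8
Op 3 fold_up: fold axis h@6; visible region now rows[4,6) x cols[0,8) = 2x8
Op 4 cut(1, 1): punch at orig (5,1); cuts so far [(5, 1)]; region rows[4,6) x cols[0,8) = 2x8
Op 5 cut(0, 6): punch at orig (4,6); cuts so far [(4, 6), (5, 1)]; region rows[4,6) x cols[0,8) = 2x8
Unfold 1 (reflect across h@6): 4 holes -> [(4, 6), (5, 1), (6, 1), (7, 6)]
Unfold 2 (reflect across h@4): 8 holes -> [(0, 6), (1, 1), (2, 1), (3, 6), (4, 6), (5, 1), (6, 1), (7, 6)]
Unfold 3 (reflect across h@8): 16 holes -> [(0, 6), (1, 1), (2, 1), (3, 6), (4, 6), (5, 1), (6, 1), (7, 6), (8, 6), (9, 1), (10, 1), (11, 6), (12, 6), (13, 1), (14, 1), (15, 6)]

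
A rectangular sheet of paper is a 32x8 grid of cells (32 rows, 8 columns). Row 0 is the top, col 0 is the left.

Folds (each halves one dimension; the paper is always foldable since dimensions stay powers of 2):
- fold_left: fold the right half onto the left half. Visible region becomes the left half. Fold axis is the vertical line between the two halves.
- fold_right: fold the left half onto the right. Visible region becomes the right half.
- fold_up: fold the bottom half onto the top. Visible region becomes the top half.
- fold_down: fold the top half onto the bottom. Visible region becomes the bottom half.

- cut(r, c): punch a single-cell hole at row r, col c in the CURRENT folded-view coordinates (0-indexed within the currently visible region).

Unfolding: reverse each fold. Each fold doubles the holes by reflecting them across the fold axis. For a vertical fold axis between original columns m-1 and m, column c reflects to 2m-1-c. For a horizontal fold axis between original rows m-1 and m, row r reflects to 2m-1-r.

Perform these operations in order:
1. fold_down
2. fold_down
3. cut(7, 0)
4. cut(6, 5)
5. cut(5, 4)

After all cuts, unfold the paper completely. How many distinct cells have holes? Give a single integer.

Answer: 12

Derivation:
Op 1 fold_down: fold axis h@16; visible region now rows[16,32) x cols[0,8) = 16x8
Op 2 fold_down: fold axis h@24; visible region now rows[24,32) x cols[0,8) = 8x8
Op 3 cut(7, 0): punch at orig (31,0); cuts so far [(31, 0)]; region rows[24,32) x cols[0,8) = 8x8
Op 4 cut(6, 5): punch at orig (30,5); cuts so far [(30, 5), (31, 0)]; region rows[24,32) x cols[0,8) = 8x8
Op 5 cut(5, 4): punch at orig (29,4); cuts so far [(29, 4), (30, 5), (31, 0)]; region rows[24,32) x cols[0,8) = 8x8
Unfold 1 (reflect across h@24): 6 holes -> [(16, 0), (17, 5), (18, 4), (29, 4), (30, 5), (31, 0)]
Unfold 2 (reflect across h@16): 12 holes -> [(0, 0), (1, 5), (2, 4), (13, 4), (14, 5), (15, 0), (16, 0), (17, 5), (18, 4), (29, 4), (30, 5), (31, 0)]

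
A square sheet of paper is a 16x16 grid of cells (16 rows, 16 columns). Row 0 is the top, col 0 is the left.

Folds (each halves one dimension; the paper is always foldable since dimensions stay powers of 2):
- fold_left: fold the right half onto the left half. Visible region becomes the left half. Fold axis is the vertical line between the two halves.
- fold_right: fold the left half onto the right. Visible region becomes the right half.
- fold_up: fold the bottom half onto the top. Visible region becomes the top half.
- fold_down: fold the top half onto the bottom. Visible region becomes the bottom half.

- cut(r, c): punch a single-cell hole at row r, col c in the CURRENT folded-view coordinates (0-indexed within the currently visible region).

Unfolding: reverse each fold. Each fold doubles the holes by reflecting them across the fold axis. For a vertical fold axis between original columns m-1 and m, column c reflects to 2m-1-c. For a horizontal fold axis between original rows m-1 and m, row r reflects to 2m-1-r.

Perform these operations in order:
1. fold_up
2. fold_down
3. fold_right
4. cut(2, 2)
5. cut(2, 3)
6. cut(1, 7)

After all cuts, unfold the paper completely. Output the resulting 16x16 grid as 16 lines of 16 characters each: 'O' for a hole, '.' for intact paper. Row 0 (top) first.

Answer: ................
....OO....OO....
O..............O
................
................
O..............O
....OO....OO....
................
................
....OO....OO....
O..............O
................
................
O..............O
....OO....OO....
................

Derivation:
Op 1 fold_up: fold axis h@8; visible region now rows[0,8) x cols[0,16) = 8x16
Op 2 fold_down: fold axis h@4; visible region now rows[4,8) x cols[0,16) = 4x16
Op 3 fold_right: fold axis v@8; visible region now rows[4,8) x cols[8,16) = 4x8
Op 4 cut(2, 2): punch at orig (6,10); cuts so far [(6, 10)]; region rows[4,8) x cols[8,16) = 4x8
Op 5 cut(2, 3): punch at orig (6,11); cuts so far [(6, 10), (6, 11)]; region rows[4,8) x cols[8,16) = 4x8
Op 6 cut(1, 7): punch at orig (5,15); cuts so far [(5, 15), (6, 10), (6, 11)]; region rows[4,8) x cols[8,16) = 4x8
Unfold 1 (reflect across v@8): 6 holes -> [(5, 0), (5, 15), (6, 4), (6, 5), (6, 10), (6, 11)]
Unfold 2 (reflect across h@4): 12 holes -> [(1, 4), (1, 5), (1, 10), (1, 11), (2, 0), (2, 15), (5, 0), (5, 15), (6, 4), (6, 5), (6, 10), (6, 11)]
Unfold 3 (reflect across h@8): 24 holes -> [(1, 4), (1, 5), (1, 10), (1, 11), (2, 0), (2, 15), (5, 0), (5, 15), (6, 4), (6, 5), (6, 10), (6, 11), (9, 4), (9, 5), (9, 10), (9, 11), (10, 0), (10, 15), (13, 0), (13, 15), (14, 4), (14, 5), (14, 10), (14, 11)]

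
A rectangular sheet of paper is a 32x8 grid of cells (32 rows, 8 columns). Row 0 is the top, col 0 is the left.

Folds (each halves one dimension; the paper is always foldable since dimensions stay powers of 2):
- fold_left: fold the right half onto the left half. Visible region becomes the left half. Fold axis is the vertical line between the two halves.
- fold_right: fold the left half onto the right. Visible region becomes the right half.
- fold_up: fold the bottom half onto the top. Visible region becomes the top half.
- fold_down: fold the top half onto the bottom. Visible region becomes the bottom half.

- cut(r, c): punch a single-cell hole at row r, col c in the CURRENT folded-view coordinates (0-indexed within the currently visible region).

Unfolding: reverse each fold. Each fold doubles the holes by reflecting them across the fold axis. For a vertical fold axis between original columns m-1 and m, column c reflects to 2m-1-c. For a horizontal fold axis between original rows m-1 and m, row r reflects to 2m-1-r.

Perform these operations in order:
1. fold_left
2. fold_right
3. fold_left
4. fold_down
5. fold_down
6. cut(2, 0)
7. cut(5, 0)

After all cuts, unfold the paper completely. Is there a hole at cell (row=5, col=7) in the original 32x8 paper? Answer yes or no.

Op 1 fold_left: fold axis v@4; visible region now rows[0,32) x cols[0,4) = 32x4
Op 2 fold_right: fold axis v@2; visible region now rows[0,32) x cols[2,4) = 32x2
Op 3 fold_left: fold axis v@3; visible region now rows[0,32) x cols[2,3) = 32x1
Op 4 fold_down: fold axis h@16; visible region now rows[16,32) x cols[2,3) = 16x1
Op 5 fold_down: fold axis h@24; visible region now rows[24,32) x cols[2,3) = 8x1
Op 6 cut(2, 0): punch at orig (26,2); cuts so far [(26, 2)]; region rows[24,32) x cols[2,3) = 8x1
Op 7 cut(5, 0): punch at orig (29,2); cuts so far [(26, 2), (29, 2)]; region rows[24,32) x cols[2,3) = 8x1
Unfold 1 (reflect across h@24): 4 holes -> [(18, 2), (21, 2), (26, 2), (29, 2)]
Unfold 2 (reflect across h@16): 8 holes -> [(2, 2), (5, 2), (10, 2), (13, 2), (18, 2), (21, 2), (26, 2), (29, 2)]
Unfold 3 (reflect across v@3): 16 holes -> [(2, 2), (2, 3), (5, 2), (5, 3), (10, 2), (10, 3), (13, 2), (13, 3), (18, 2), (18, 3), (21, 2), (21, 3), (26, 2), (26, 3), (29, 2), (29, 3)]
Unfold 4 (reflect across v@2): 32 holes -> [(2, 0), (2, 1), (2, 2), (2, 3), (5, 0), (5, 1), (5, 2), (5, 3), (10, 0), (10, 1), (10, 2), (10, 3), (13, 0), (13, 1), (13, 2), (13, 3), (18, 0), (18, 1), (18, 2), (18, 3), (21, 0), (21, 1), (21, 2), (21, 3), (26, 0), (26, 1), (26, 2), (26, 3), (29, 0), (29, 1), (29, 2), (29, 3)]
Unfold 5 (reflect across v@4): 64 holes -> [(2, 0), (2, 1), (2, 2), (2, 3), (2, 4), (2, 5), (2, 6), (2, 7), (5, 0), (5, 1), (5, 2), (5, 3), (5, 4), (5, 5), (5, 6), (5, 7), (10, 0), (10, 1), (10, 2), (10, 3), (10, 4), (10, 5), (10, 6), (10, 7), (13, 0), (13, 1), (13, 2), (13, 3), (13, 4), (13, 5), (13, 6), (13, 7), (18, 0), (18, 1), (18, 2), (18, 3), (18, 4), (18, 5), (18, 6), (18, 7), (21, 0), (21, 1), (21, 2), (21, 3), (21, 4), (21, 5), (21, 6), (21, 7), (26, 0), (26, 1), (26, 2), (26, 3), (26, 4), (26, 5), (26, 6), (26, 7), (29, 0), (29, 1), (29, 2), (29, 3), (29, 4), (29, 5), (29, 6), (29, 7)]
Holes: [(2, 0), (2, 1), (2, 2), (2, 3), (2, 4), (2, 5), (2, 6), (2, 7), (5, 0), (5, 1), (5, 2), (5, 3), (5, 4), (5, 5), (5, 6), (5, 7), (10, 0), (10, 1), (10, 2), (10, 3), (10, 4), (10, 5), (10, 6), (10, 7), (13, 0), (13, 1), (13, 2), (13, 3), (13, 4), (13, 5), (13, 6), (13, 7), (18, 0), (18, 1), (18, 2), (18, 3), (18, 4), (18, 5), (18, 6), (18, 7), (21, 0), (21, 1), (21, 2), (21, 3), (21, 4), (21, 5), (21, 6), (21, 7), (26, 0), (26, 1), (26, 2), (26, 3), (26, 4), (26, 5), (26, 6), (26, 7), (29, 0), (29, 1), (29, 2), (29, 3), (29, 4), (29, 5), (29, 6), (29, 7)]

Answer: yes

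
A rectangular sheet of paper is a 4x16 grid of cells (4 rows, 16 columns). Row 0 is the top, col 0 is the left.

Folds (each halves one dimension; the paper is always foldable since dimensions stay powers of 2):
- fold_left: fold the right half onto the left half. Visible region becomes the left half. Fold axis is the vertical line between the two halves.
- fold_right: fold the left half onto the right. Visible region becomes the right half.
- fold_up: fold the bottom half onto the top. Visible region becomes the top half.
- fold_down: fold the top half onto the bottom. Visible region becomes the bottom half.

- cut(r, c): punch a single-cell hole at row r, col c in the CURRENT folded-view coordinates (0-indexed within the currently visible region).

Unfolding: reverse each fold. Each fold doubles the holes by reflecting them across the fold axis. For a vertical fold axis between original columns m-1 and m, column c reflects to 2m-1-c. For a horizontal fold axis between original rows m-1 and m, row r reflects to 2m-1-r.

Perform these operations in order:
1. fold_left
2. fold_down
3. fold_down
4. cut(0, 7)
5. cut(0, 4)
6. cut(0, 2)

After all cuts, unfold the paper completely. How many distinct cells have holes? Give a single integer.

Answer: 24

Derivation:
Op 1 fold_left: fold axis v@8; visible region now rows[0,4) x cols[0,8) = 4x8
Op 2 fold_down: fold axis h@2; visible region now rows[2,4) x cols[0,8) = 2x8
Op 3 fold_down: fold axis h@3; visible region now rows[3,4) x cols[0,8) = 1x8
Op 4 cut(0, 7): punch at orig (3,7); cuts so far [(3, 7)]; region rows[3,4) x cols[0,8) = 1x8
Op 5 cut(0, 4): punch at orig (3,4); cuts so far [(3, 4), (3, 7)]; region rows[3,4) x cols[0,8) = 1x8
Op 6 cut(0, 2): punch at orig (3,2); cuts so far [(3, 2), (3, 4), (3, 7)]; region rows[3,4) x cols[0,8) = 1x8
Unfold 1 (reflect across h@3): 6 holes -> [(2, 2), (2, 4), (2, 7), (3, 2), (3, 4), (3, 7)]
Unfold 2 (reflect across h@2): 12 holes -> [(0, 2), (0, 4), (0, 7), (1, 2), (1, 4), (1, 7), (2, 2), (2, 4), (2, 7), (3, 2), (3, 4), (3, 7)]
Unfold 3 (reflect across v@8): 24 holes -> [(0, 2), (0, 4), (0, 7), (0, 8), (0, 11), (0, 13), (1, 2), (1, 4), (1, 7), (1, 8), (1, 11), (1, 13), (2, 2), (2, 4), (2, 7), (2, 8), (2, 11), (2, 13), (3, 2), (3, 4), (3, 7), (3, 8), (3, 11), (3, 13)]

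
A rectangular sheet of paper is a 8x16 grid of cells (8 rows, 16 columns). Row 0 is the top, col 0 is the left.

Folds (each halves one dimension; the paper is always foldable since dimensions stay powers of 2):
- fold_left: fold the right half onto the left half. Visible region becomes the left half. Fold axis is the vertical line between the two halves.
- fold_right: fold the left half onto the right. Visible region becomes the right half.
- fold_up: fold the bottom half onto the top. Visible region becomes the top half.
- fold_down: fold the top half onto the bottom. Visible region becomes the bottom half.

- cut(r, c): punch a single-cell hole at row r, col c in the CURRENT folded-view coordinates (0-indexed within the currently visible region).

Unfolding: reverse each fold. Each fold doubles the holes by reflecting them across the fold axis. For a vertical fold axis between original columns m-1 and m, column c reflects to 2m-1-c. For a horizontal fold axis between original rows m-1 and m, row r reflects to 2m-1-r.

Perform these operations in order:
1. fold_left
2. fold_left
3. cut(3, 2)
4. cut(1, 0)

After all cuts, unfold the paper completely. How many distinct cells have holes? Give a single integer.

Answer: 8

Derivation:
Op 1 fold_left: fold axis v@8; visible region now rows[0,8) x cols[0,8) = 8x8
Op 2 fold_left: fold axis v@4; visible region now rows[0,8) x cols[0,4) = 8x4
Op 3 cut(3, 2): punch at orig (3,2); cuts so far [(3, 2)]; region rows[0,8) x cols[0,4) = 8x4
Op 4 cut(1, 0): punch at orig (1,0); cuts so far [(1, 0), (3, 2)]; region rows[0,8) x cols[0,4) = 8x4
Unfold 1 (reflect across v@4): 4 holes -> [(1, 0), (1, 7), (3, 2), (3, 5)]
Unfold 2 (reflect across v@8): 8 holes -> [(1, 0), (1, 7), (1, 8), (1, 15), (3, 2), (3, 5), (3, 10), (3, 13)]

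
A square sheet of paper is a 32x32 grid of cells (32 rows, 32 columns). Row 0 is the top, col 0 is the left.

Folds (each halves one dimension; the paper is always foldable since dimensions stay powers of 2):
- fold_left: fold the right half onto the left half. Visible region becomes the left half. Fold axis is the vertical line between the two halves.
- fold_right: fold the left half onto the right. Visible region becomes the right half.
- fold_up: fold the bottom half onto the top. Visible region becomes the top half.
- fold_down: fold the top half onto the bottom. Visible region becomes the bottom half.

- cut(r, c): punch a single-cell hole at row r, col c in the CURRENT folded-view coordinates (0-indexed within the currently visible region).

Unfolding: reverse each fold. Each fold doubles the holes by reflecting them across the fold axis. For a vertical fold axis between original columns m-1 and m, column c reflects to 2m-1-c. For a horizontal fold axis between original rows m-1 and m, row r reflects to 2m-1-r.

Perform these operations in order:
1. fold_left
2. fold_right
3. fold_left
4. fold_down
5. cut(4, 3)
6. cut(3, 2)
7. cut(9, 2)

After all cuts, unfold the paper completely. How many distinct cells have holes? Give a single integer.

Op 1 fold_left: fold axis v@16; visible region now rows[0,32) x cols[0,16) = 32x16
Op 2 fold_right: fold axis v@8; visible region now rows[0,32) x cols[8,16) = 32x8
Op 3 fold_left: fold axis v@12; visible region now rows[0,32) x cols[8,12) = 32x4
Op 4 fold_down: fold axis h@16; visible region now rows[16,32) x cols[8,12) = 16x4
Op 5 cut(4, 3): punch at orig (20,11); cuts so far [(20, 11)]; region rows[16,32) x cols[8,12) = 16x4
Op 6 cut(3, 2): punch at orig (19,10); cuts so far [(19, 10), (20, 11)]; region rows[16,32) x cols[8,12) = 16x4
Op 7 cut(9, 2): punch at orig (25,10); cuts so far [(19, 10), (20, 11), (25, 10)]; region rows[16,32) x cols[8,12) = 16x4
Unfold 1 (reflect across h@16): 6 holes -> [(6, 10), (11, 11), (12, 10), (19, 10), (20, 11), (25, 10)]
Unfold 2 (reflect across v@12): 12 holes -> [(6, 10), (6, 13), (11, 11), (11, 12), (12, 10), (12, 13), (19, 10), (19, 13), (20, 11), (20, 12), (25, 10), (25, 13)]
Unfold 3 (reflect across v@8): 24 holes -> [(6, 2), (6, 5), (6, 10), (6, 13), (11, 3), (11, 4), (11, 11), (11, 12), (12, 2), (12, 5), (12, 10), (12, 13), (19, 2), (19, 5), (19, 10), (19, 13), (20, 3), (20, 4), (20, 11), (20, 12), (25, 2), (25, 5), (25, 10), (25, 13)]
Unfold 4 (reflect across v@16): 48 holes -> [(6, 2), (6, 5), (6, 10), (6, 13), (6, 18), (6, 21), (6, 26), (6, 29), (11, 3), (11, 4), (11, 11), (11, 12), (11, 19), (11, 20), (11, 27), (11, 28), (12, 2), (12, 5), (12, 10), (12, 13), (12, 18), (12, 21), (12, 26), (12, 29), (19, 2), (19, 5), (19, 10), (19, 13), (19, 18), (19, 21), (19, 26), (19, 29), (20, 3), (20, 4), (20, 11), (20, 12), (20, 19), (20, 20), (20, 27), (20, 28), (25, 2), (25, 5), (25, 10), (25, 13), (25, 18), (25, 21), (25, 26), (25, 29)]

Answer: 48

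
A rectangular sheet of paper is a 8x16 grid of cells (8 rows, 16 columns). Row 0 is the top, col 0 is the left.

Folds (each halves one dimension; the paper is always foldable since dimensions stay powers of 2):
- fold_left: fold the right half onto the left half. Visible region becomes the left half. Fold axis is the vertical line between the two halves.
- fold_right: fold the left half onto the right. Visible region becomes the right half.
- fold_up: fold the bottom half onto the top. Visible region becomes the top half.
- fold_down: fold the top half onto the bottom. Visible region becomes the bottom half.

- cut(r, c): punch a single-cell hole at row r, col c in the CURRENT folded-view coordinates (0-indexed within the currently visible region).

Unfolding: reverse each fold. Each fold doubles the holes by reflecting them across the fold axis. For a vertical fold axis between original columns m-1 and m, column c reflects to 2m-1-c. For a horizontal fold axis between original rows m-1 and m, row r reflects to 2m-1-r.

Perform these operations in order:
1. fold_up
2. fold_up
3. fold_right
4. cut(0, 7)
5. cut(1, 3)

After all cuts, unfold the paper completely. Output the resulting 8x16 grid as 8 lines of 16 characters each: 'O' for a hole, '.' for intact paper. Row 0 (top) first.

Answer: O..............O
....O......O....
....O......O....
O..............O
O..............O
....O......O....
....O......O....
O..............O

Derivation:
Op 1 fold_up: fold axis h@4; visible region now rows[0,4) x cols[0,16) = 4x16
Op 2 fold_up: fold axis h@2; visible region now rows[0,2) x cols[0,16) = 2x16
Op 3 fold_right: fold axis v@8; visible region now rows[0,2) x cols[8,16) = 2x8
Op 4 cut(0, 7): punch at orig (0,15); cuts so far [(0, 15)]; region rows[0,2) x cols[8,16) = 2x8
Op 5 cut(1, 3): punch at orig (1,11); cuts so far [(0, 15), (1, 11)]; region rows[0,2) x cols[8,16) = 2x8
Unfold 1 (reflect across v@8): 4 holes -> [(0, 0), (0, 15), (1, 4), (1, 11)]
Unfold 2 (reflect across h@2): 8 holes -> [(0, 0), (0, 15), (1, 4), (1, 11), (2, 4), (2, 11), (3, 0), (3, 15)]
Unfold 3 (reflect across h@4): 16 holes -> [(0, 0), (0, 15), (1, 4), (1, 11), (2, 4), (2, 11), (3, 0), (3, 15), (4, 0), (4, 15), (5, 4), (5, 11), (6, 4), (6, 11), (7, 0), (7, 15)]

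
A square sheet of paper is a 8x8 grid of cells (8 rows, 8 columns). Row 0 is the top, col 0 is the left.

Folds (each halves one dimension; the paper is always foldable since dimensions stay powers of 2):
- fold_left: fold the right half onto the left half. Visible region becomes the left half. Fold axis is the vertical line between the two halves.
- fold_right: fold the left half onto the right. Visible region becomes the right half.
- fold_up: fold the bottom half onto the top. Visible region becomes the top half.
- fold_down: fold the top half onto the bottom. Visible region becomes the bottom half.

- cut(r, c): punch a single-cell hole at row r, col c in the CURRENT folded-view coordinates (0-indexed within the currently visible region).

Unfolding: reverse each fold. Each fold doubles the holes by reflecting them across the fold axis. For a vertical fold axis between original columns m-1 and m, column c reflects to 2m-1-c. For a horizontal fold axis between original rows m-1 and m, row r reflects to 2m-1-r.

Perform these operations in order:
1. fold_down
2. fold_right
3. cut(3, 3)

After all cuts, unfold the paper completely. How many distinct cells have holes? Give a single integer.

Op 1 fold_down: fold axis h@4; visible region now rows[4,8) x cols[0,8) = 4x8
Op 2 fold_right: fold axis v@4; visible region now rows[4,8) x cols[4,8) = 4x4
Op 3 cut(3, 3): punch at orig (7,7); cuts so far [(7, 7)]; region rows[4,8) x cols[4,8) = 4x4
Unfold 1 (reflect across v@4): 2 holes -> [(7, 0), (7, 7)]
Unfold 2 (reflect across h@4): 4 holes -> [(0, 0), (0, 7), (7, 0), (7, 7)]

Answer: 4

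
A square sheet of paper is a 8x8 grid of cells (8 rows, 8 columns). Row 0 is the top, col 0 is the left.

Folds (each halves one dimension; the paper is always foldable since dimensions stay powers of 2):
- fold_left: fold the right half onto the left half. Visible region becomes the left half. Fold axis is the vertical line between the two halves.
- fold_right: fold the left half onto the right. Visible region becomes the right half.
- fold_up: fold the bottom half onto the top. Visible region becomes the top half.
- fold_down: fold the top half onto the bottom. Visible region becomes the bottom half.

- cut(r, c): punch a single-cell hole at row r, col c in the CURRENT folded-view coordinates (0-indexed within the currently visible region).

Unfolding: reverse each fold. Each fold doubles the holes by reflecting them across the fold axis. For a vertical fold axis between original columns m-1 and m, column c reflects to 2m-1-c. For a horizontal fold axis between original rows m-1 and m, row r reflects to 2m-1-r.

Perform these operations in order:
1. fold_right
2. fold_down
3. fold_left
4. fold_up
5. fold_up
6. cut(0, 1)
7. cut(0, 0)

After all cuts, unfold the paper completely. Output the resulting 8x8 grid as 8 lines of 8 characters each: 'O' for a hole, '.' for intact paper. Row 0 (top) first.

Op 1 fold_right: fold axis v@4; visible region now rows[0,8) x cols[4,8) = 8x4
Op 2 fold_down: fold axis h@4; visible region now rows[4,8) x cols[4,8) = 4x4
Op 3 fold_left: fold axis v@6; visible region now rows[4,8) x cols[4,6) = 4x2
Op 4 fold_up: fold axis h@6; visible region now rows[4,6) x cols[4,6) = 2x2
Op 5 fold_up: fold axis h@5; visible region now rows[4,5) x cols[4,6) = 1x2
Op 6 cut(0, 1): punch at orig (4,5); cuts so far [(4, 5)]; region rows[4,5) x cols[4,6) = 1x2
Op 7 cut(0, 0): punch at orig (4,4); cuts so far [(4, 4), (4, 5)]; region rows[4,5) x cols[4,6) = 1x2
Unfold 1 (reflect across h@5): 4 holes -> [(4, 4), (4, 5), (5, 4), (5, 5)]
Unfold 2 (reflect across h@6): 8 holes -> [(4, 4), (4, 5), (5, 4), (5, 5), (6, 4), (6, 5), (7, 4), (7, 5)]
Unfold 3 (reflect across v@6): 16 holes -> [(4, 4), (4, 5), (4, 6), (4, 7), (5, 4), (5, 5), (5, 6), (5, 7), (6, 4), (6, 5), (6, 6), (6, 7), (7, 4), (7, 5), (7, 6), (7, 7)]
Unfold 4 (reflect across h@4): 32 holes -> [(0, 4), (0, 5), (0, 6), (0, 7), (1, 4), (1, 5), (1, 6), (1, 7), (2, 4), (2, 5), (2, 6), (2, 7), (3, 4), (3, 5), (3, 6), (3, 7), (4, 4), (4, 5), (4, 6), (4, 7), (5, 4), (5, 5), (5, 6), (5, 7), (6, 4), (6, 5), (6, 6), (6, 7), (7, 4), (7, 5), (7, 6), (7, 7)]
Unfold 5 (reflect across v@4): 64 holes -> [(0, 0), (0, 1), (0, 2), (0, 3), (0, 4), (0, 5), (0, 6), (0, 7), (1, 0), (1, 1), (1, 2), (1, 3), (1, 4), (1, 5), (1, 6), (1, 7), (2, 0), (2, 1), (2, 2), (2, 3), (2, 4), (2, 5), (2, 6), (2, 7), (3, 0), (3, 1), (3, 2), (3, 3), (3, 4), (3, 5), (3, 6), (3, 7), (4, 0), (4, 1), (4, 2), (4, 3), (4, 4), (4, 5), (4, 6), (4, 7), (5, 0), (5, 1), (5, 2), (5, 3), (5, 4), (5, 5), (5, 6), (5, 7), (6, 0), (6, 1), (6, 2), (6, 3), (6, 4), (6, 5), (6, 6), (6, 7), (7, 0), (7, 1), (7, 2), (7, 3), (7, 4), (7, 5), (7, 6), (7, 7)]

Answer: OOOOOOOO
OOOOOOOO
OOOOOOOO
OOOOOOOO
OOOOOOOO
OOOOOOOO
OOOOOOOO
OOOOOOOO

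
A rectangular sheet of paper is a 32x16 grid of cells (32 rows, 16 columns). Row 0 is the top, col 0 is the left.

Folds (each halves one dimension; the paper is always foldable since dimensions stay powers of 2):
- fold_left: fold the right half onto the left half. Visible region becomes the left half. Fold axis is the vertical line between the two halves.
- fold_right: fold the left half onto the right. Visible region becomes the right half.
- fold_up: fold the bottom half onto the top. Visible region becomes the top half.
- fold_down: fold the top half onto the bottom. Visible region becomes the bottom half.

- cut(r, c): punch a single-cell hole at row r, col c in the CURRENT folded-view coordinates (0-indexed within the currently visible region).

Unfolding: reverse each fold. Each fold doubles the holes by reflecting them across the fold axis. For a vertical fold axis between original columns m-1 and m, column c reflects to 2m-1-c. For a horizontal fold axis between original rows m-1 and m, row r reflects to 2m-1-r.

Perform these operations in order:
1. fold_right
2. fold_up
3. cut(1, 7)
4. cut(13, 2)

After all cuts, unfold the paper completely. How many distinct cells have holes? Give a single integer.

Answer: 8

Derivation:
Op 1 fold_right: fold axis v@8; visible region now rows[0,32) x cols[8,16) = 32x8
Op 2 fold_up: fold axis h@16; visible region now rows[0,16) x cols[8,16) = 16x8
Op 3 cut(1, 7): punch at orig (1,15); cuts so far [(1, 15)]; region rows[0,16) x cols[8,16) = 16x8
Op 4 cut(13, 2): punch at orig (13,10); cuts so far [(1, 15), (13, 10)]; region rows[0,16) x cols[8,16) = 16x8
Unfold 1 (reflect across h@16): 4 holes -> [(1, 15), (13, 10), (18, 10), (30, 15)]
Unfold 2 (reflect across v@8): 8 holes -> [(1, 0), (1, 15), (13, 5), (13, 10), (18, 5), (18, 10), (30, 0), (30, 15)]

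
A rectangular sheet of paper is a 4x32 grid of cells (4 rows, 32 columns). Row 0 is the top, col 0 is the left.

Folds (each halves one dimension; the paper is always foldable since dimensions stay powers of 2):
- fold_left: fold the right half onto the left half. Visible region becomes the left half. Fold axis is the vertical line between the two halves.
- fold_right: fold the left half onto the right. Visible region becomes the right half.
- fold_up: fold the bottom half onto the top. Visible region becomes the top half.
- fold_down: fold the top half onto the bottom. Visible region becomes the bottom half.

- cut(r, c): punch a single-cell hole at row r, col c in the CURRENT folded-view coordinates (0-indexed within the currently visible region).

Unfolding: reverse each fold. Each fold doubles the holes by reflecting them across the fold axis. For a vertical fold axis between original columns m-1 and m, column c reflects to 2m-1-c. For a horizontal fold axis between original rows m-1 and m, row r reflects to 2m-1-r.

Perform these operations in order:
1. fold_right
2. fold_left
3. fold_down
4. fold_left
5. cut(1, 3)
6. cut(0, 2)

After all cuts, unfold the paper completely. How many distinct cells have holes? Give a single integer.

Answer: 32

Derivation:
Op 1 fold_right: fold axis v@16; visible region now rows[0,4) x cols[16,32) = 4x16
Op 2 fold_left: fold axis v@24; visible region now rows[0,4) x cols[16,24) = 4x8
Op 3 fold_down: fold axis h@2; visible region now rows[2,4) x cols[16,24) = 2x8
Op 4 fold_left: fold axis v@20; visible region now rows[2,4) x cols[16,20) = 2x4
Op 5 cut(1, 3): punch at orig (3,19); cuts so far [(3, 19)]; region rows[2,4) x cols[16,20) = 2x4
Op 6 cut(0, 2): punch at orig (2,18); cuts so far [(2, 18), (3, 19)]; region rows[2,4) x cols[16,20) = 2x4
Unfold 1 (reflect across v@20): 4 holes -> [(2, 18), (2, 21), (3, 19), (3, 20)]
Unfold 2 (reflect across h@2): 8 holes -> [(0, 19), (0, 20), (1, 18), (1, 21), (2, 18), (2, 21), (3, 19), (3, 20)]
Unfold 3 (reflect across v@24): 16 holes -> [(0, 19), (0, 20), (0, 27), (0, 28), (1, 18), (1, 21), (1, 26), (1, 29), (2, 18), (2, 21), (2, 26), (2, 29), (3, 19), (3, 20), (3, 27), (3, 28)]
Unfold 4 (reflect across v@16): 32 holes -> [(0, 3), (0, 4), (0, 11), (0, 12), (0, 19), (0, 20), (0, 27), (0, 28), (1, 2), (1, 5), (1, 10), (1, 13), (1, 18), (1, 21), (1, 26), (1, 29), (2, 2), (2, 5), (2, 10), (2, 13), (2, 18), (2, 21), (2, 26), (2, 29), (3, 3), (3, 4), (3, 11), (3, 12), (3, 19), (3, 20), (3, 27), (3, 28)]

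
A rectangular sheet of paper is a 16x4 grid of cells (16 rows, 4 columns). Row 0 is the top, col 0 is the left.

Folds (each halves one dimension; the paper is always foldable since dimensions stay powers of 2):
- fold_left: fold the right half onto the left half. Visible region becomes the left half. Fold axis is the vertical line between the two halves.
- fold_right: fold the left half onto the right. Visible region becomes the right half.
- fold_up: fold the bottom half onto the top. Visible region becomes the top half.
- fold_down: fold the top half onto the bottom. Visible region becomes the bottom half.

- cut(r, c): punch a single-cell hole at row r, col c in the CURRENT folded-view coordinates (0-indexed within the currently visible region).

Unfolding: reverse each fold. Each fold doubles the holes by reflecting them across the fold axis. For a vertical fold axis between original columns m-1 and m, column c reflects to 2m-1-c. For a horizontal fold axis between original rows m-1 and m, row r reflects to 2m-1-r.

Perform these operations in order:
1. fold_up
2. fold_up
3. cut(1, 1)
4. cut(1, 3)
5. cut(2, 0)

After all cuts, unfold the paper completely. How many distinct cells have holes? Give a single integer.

Answer: 12

Derivation:
Op 1 fold_up: fold axis h@8; visible region now rows[0,8) x cols[0,4) = 8x4
Op 2 fold_up: fold axis h@4; visible region now rows[0,4) x cols[0,4) = 4x4
Op 3 cut(1, 1): punch at orig (1,1); cuts so far [(1, 1)]; region rows[0,4) x cols[0,4) = 4x4
Op 4 cut(1, 3): punch at orig (1,3); cuts so far [(1, 1), (1, 3)]; region rows[0,4) x cols[0,4) = 4x4
Op 5 cut(2, 0): punch at orig (2,0); cuts so far [(1, 1), (1, 3), (2, 0)]; region rows[0,4) x cols[0,4) = 4x4
Unfold 1 (reflect across h@4): 6 holes -> [(1, 1), (1, 3), (2, 0), (5, 0), (6, 1), (6, 3)]
Unfold 2 (reflect across h@8): 12 holes -> [(1, 1), (1, 3), (2, 0), (5, 0), (6, 1), (6, 3), (9, 1), (9, 3), (10, 0), (13, 0), (14, 1), (14, 3)]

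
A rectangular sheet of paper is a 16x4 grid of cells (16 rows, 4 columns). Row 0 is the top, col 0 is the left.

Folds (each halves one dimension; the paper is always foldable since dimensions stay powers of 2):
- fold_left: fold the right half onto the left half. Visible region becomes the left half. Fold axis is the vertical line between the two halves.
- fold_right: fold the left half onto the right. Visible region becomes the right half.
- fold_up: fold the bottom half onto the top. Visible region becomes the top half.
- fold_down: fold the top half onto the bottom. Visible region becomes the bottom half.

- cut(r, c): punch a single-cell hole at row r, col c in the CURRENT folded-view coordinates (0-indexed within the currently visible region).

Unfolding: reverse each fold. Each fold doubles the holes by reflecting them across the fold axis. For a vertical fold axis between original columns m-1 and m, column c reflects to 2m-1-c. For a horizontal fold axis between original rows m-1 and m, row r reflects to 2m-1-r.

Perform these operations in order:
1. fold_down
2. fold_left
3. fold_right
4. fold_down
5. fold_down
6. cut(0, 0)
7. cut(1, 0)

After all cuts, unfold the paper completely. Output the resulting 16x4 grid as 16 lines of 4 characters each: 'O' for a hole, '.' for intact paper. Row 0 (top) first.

Answer: OOOO
OOOO
OOOO
OOOO
OOOO
OOOO
OOOO
OOOO
OOOO
OOOO
OOOO
OOOO
OOOO
OOOO
OOOO
OOOO

Derivation:
Op 1 fold_down: fold axis h@8; visible region now rows[8,16) x cols[0,4) = 8x4
Op 2 fold_left: fold axis v@2; visible region now rows[8,16) x cols[0,2) = 8x2
Op 3 fold_right: fold axis v@1; visible region now rows[8,16) x cols[1,2) = 8x1
Op 4 fold_down: fold axis h@12; visible region now rows[12,16) x cols[1,2) = 4x1
Op 5 fold_down: fold axis h@14; visible region now rows[14,16) x cols[1,2) = 2x1
Op 6 cut(0, 0): punch at orig (14,1); cuts so far [(14, 1)]; region rows[14,16) x cols[1,2) = 2x1
Op 7 cut(1, 0): punch at orig (15,1); cuts so far [(14, 1), (15, 1)]; region rows[14,16) x cols[1,2) = 2x1
Unfold 1 (reflect across h@14): 4 holes -> [(12, 1), (13, 1), (14, 1), (15, 1)]
Unfold 2 (reflect across h@12): 8 holes -> [(8, 1), (9, 1), (10, 1), (11, 1), (12, 1), (13, 1), (14, 1), (15, 1)]
Unfold 3 (reflect across v@1): 16 holes -> [(8, 0), (8, 1), (9, 0), (9, 1), (10, 0), (10, 1), (11, 0), (11, 1), (12, 0), (12, 1), (13, 0), (13, 1), (14, 0), (14, 1), (15, 0), (15, 1)]
Unfold 4 (reflect across v@2): 32 holes -> [(8, 0), (8, 1), (8, 2), (8, 3), (9, 0), (9, 1), (9, 2), (9, 3), (10, 0), (10, 1), (10, 2), (10, 3), (11, 0), (11, 1), (11, 2), (11, 3), (12, 0), (12, 1), (12, 2), (12, 3), (13, 0), (13, 1), (13, 2), (13, 3), (14, 0), (14, 1), (14, 2), (14, 3), (15, 0), (15, 1), (15, 2), (15, 3)]
Unfold 5 (reflect across h@8): 64 holes -> [(0, 0), (0, 1), (0, 2), (0, 3), (1, 0), (1, 1), (1, 2), (1, 3), (2, 0), (2, 1), (2, 2), (2, 3), (3, 0), (3, 1), (3, 2), (3, 3), (4, 0), (4, 1), (4, 2), (4, 3), (5, 0), (5, 1), (5, 2), (5, 3), (6, 0), (6, 1), (6, 2), (6, 3), (7, 0), (7, 1), (7, 2), (7, 3), (8, 0), (8, 1), (8, 2), (8, 3), (9, 0), (9, 1), (9, 2), (9, 3), (10, 0), (10, 1), (10, 2), (10, 3), (11, 0), (11, 1), (11, 2), (11, 3), (12, 0), (12, 1), (12, 2), (12, 3), (13, 0), (13, 1), (13, 2), (13, 3), (14, 0), (14, 1), (14, 2), (14, 3), (15, 0), (15, 1), (15, 2), (15, 3)]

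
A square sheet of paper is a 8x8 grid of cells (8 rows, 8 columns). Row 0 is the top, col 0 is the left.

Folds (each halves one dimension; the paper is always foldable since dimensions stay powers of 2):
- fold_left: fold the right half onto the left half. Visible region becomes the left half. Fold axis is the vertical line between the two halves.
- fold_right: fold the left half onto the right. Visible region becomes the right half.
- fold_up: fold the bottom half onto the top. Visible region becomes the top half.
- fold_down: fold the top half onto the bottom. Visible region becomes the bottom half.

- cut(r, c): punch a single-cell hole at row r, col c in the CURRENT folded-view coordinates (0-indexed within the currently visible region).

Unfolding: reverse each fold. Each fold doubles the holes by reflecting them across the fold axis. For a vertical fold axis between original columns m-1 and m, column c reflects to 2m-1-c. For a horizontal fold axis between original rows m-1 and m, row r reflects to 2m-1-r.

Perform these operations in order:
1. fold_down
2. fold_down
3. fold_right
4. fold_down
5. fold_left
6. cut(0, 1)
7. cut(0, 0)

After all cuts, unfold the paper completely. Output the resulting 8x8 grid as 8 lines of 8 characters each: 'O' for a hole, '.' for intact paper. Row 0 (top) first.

Answer: OOOOOOOO
OOOOOOOO
OOOOOOOO
OOOOOOOO
OOOOOOOO
OOOOOOOO
OOOOOOOO
OOOOOOOO

Derivation:
Op 1 fold_down: fold axis h@4; visible region now rows[4,8) x cols[0,8) = 4x8
Op 2 fold_down: fold axis h@6; visible region now rows[6,8) x cols[0,8) = 2x8
Op 3 fold_right: fold axis v@4; visible region now rows[6,8) x cols[4,8) = 2x4
Op 4 fold_down: fold axis h@7; visible region now rows[7,8) x cols[4,8) = 1x4
Op 5 fold_left: fold axis v@6; visible region now rows[7,8) x cols[4,6) = 1x2
Op 6 cut(0, 1): punch at orig (7,5); cuts so far [(7, 5)]; region rows[7,8) x cols[4,6) = 1x2
Op 7 cut(0, 0): punch at orig (7,4); cuts so far [(7, 4), (7, 5)]; region rows[7,8) x cols[4,6) = 1x2
Unfold 1 (reflect across v@6): 4 holes -> [(7, 4), (7, 5), (7, 6), (7, 7)]
Unfold 2 (reflect across h@7): 8 holes -> [(6, 4), (6, 5), (6, 6), (6, 7), (7, 4), (7, 5), (7, 6), (7, 7)]
Unfold 3 (reflect across v@4): 16 holes -> [(6, 0), (6, 1), (6, 2), (6, 3), (6, 4), (6, 5), (6, 6), (6, 7), (7, 0), (7, 1), (7, 2), (7, 3), (7, 4), (7, 5), (7, 6), (7, 7)]
Unfold 4 (reflect across h@6): 32 holes -> [(4, 0), (4, 1), (4, 2), (4, 3), (4, 4), (4, 5), (4, 6), (4, 7), (5, 0), (5, 1), (5, 2), (5, 3), (5, 4), (5, 5), (5, 6), (5, 7), (6, 0), (6, 1), (6, 2), (6, 3), (6, 4), (6, 5), (6, 6), (6, 7), (7, 0), (7, 1), (7, 2), (7, 3), (7, 4), (7, 5), (7, 6), (7, 7)]
Unfold 5 (reflect across h@4): 64 holes -> [(0, 0), (0, 1), (0, 2), (0, 3), (0, 4), (0, 5), (0, 6), (0, 7), (1, 0), (1, 1), (1, 2), (1, 3), (1, 4), (1, 5), (1, 6), (1, 7), (2, 0), (2, 1), (2, 2), (2, 3), (2, 4), (2, 5), (2, 6), (2, 7), (3, 0), (3, 1), (3, 2), (3, 3), (3, 4), (3, 5), (3, 6), (3, 7), (4, 0), (4, 1), (4, 2), (4, 3), (4, 4), (4, 5), (4, 6), (4, 7), (5, 0), (5, 1), (5, 2), (5, 3), (5, 4), (5, 5), (5, 6), (5, 7), (6, 0), (6, 1), (6, 2), (6, 3), (6, 4), (6, 5), (6, 6), (6, 7), (7, 0), (7, 1), (7, 2), (7, 3), (7, 4), (7, 5), (7, 6), (7, 7)]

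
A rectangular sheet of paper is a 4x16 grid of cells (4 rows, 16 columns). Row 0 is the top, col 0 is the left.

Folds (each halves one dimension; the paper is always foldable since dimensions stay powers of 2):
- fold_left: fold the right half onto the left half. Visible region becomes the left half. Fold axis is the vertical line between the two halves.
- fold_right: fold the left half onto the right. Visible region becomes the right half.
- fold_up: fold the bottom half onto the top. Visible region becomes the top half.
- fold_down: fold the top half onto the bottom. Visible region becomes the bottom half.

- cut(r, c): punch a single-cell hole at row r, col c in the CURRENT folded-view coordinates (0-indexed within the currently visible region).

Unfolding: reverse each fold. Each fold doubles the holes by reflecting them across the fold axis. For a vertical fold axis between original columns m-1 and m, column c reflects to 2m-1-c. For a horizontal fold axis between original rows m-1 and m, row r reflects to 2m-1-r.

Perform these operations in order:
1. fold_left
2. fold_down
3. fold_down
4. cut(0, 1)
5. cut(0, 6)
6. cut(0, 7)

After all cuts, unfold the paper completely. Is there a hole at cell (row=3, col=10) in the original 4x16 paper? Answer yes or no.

Op 1 fold_left: fold axis v@8; visible region now rows[0,4) x cols[0,8) = 4x8
Op 2 fold_down: fold axis h@2; visible region now rows[2,4) x cols[0,8) = 2x8
Op 3 fold_down: fold axis h@3; visible region now rows[3,4) x cols[0,8) = 1x8
Op 4 cut(0, 1): punch at orig (3,1); cuts so far [(3, 1)]; region rows[3,4) x cols[0,8) = 1x8
Op 5 cut(0, 6): punch at orig (3,6); cuts so far [(3, 1), (3, 6)]; region rows[3,4) x cols[0,8) = 1x8
Op 6 cut(0, 7): punch at orig (3,7); cuts so far [(3, 1), (3, 6), (3, 7)]; region rows[3,4) x cols[0,8) = 1x8
Unfold 1 (reflect across h@3): 6 holes -> [(2, 1), (2, 6), (2, 7), (3, 1), (3, 6), (3, 7)]
Unfold 2 (reflect across h@2): 12 holes -> [(0, 1), (0, 6), (0, 7), (1, 1), (1, 6), (1, 7), (2, 1), (2, 6), (2, 7), (3, 1), (3, 6), (3, 7)]
Unfold 3 (reflect across v@8): 24 holes -> [(0, 1), (0, 6), (0, 7), (0, 8), (0, 9), (0, 14), (1, 1), (1, 6), (1, 7), (1, 8), (1, 9), (1, 14), (2, 1), (2, 6), (2, 7), (2, 8), (2, 9), (2, 14), (3, 1), (3, 6), (3, 7), (3, 8), (3, 9), (3, 14)]
Holes: [(0, 1), (0, 6), (0, 7), (0, 8), (0, 9), (0, 14), (1, 1), (1, 6), (1, 7), (1, 8), (1, 9), (1, 14), (2, 1), (2, 6), (2, 7), (2, 8), (2, 9), (2, 14), (3, 1), (3, 6), (3, 7), (3, 8), (3, 9), (3, 14)]

Answer: no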